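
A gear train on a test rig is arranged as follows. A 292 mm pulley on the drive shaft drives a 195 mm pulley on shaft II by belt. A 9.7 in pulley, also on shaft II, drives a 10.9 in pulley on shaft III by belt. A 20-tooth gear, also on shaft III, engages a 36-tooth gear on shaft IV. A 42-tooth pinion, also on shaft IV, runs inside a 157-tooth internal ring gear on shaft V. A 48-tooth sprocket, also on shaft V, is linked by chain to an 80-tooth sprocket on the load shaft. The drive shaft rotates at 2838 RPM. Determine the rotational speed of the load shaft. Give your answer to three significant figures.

337 RPM

Belt: ratio = 195/292 = 0.66781, so shaft II turns at 2838 / 0.66781 = 4249.7 RPM.
Belt: ratio = 10.9/9.7 = 1.1237, so shaft III turns at 4249.7 / 1.1237 = 3781.9 RPM.
Gear mesh: ratio = 36/20 = 1.8, so shaft IV turns at 3781.9 / 1.8 = 2101 RPM.
Internal gear: ratio = 157/42 = 3.7381, so shaft V turns at 2101 / 3.7381 = 562.06 RPM.
Chain: ratio = 80/48 = 1.6667, so the load shaft turns at 562.06 / 1.6667 = 337.24 RPM.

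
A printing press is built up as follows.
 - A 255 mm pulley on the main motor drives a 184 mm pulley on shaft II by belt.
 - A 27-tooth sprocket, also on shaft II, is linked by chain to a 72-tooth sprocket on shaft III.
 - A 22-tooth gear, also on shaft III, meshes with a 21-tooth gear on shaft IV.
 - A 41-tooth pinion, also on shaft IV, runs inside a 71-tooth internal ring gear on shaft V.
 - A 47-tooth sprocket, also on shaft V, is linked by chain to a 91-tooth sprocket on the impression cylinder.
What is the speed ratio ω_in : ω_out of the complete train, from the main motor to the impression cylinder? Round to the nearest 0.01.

Each stage contributes driven/driver: belt 184/255 = 0.72157, chain 72/27 = 2.6667, gear mesh 21/22 = 0.95455, internal gear 71/41 = 1.7317, chain 91/47 = 1.9362.
Overall: 0.72157 × 2.6667 × 0.95455 × 1.7317 × 1.9362 = 6.1583.

6.16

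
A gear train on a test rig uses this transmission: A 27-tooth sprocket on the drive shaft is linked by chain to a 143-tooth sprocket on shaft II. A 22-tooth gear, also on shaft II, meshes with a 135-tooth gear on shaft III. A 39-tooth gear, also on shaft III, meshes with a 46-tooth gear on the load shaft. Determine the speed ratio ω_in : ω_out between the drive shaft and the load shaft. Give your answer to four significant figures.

38.33

Each stage contributes driven/driver: chain 143/27 = 5.2963, gear mesh 135/22 = 6.1364, gear mesh 46/39 = 1.1795.
Overall: 5.2963 × 6.1364 × 1.1795 = 38.333.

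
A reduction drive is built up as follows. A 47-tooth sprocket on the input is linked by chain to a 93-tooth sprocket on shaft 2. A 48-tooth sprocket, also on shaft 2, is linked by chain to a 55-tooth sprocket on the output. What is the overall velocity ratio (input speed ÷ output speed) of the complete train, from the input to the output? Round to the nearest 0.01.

Each stage contributes driven/driver: chain 93/47 = 1.9787, chain 55/48 = 1.1458.
Overall: 1.9787 × 1.1458 = 2.2673.

2.27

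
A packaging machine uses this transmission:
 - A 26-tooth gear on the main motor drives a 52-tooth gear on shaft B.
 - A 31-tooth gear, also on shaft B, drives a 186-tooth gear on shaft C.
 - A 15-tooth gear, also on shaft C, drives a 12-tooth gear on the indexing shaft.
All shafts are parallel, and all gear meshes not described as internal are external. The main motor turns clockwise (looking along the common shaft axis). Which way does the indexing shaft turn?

the main motor → shaft B: external mesh, 1 reversal → CCW.
shaft B → shaft C: external mesh, 1 reversal → CW.
shaft C → the indexing shaft: external mesh, 1 reversal → CCW.
3 reversals in total — an odd number — so the indexing shaft turns opposite to the main motor.

counterclockwise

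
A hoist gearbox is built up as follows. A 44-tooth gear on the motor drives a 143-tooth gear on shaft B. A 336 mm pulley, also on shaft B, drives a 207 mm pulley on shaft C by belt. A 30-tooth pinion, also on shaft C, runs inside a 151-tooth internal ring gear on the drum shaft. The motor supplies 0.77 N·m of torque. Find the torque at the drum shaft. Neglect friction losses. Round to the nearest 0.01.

7.76 N·m

Gear mesh: ratio = 143/44 = 3.25; torque at shaft B = 0.77 × 3.25 = 2.5025 N·m.
Belt: ratio = 207/336 = 0.61607; torque at shaft C = 2.5025 × 0.61607 = 1.5417 N·m.
Internal gear: ratio = 151/30 = 5.0333; torque at the drum shaft = 1.5417 × 5.0333 = 7.76 N·m.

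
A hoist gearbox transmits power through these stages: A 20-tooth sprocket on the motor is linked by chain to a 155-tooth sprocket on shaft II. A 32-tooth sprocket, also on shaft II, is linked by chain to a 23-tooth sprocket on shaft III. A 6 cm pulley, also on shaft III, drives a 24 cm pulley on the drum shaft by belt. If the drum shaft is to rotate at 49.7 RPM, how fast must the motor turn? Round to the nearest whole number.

1107 RPM

Overall ratio R = 7.75 × 0.71875 × 4 = 22.281.
Required input speed = output speed × R = 49.7 × 22.281 = 1107.4 RPM.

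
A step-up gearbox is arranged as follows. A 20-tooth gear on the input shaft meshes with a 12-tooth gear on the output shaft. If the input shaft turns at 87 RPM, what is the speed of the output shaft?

145 RPM

gear mesh 12/20 = 0.6 → 87/0.6 = 145 RPM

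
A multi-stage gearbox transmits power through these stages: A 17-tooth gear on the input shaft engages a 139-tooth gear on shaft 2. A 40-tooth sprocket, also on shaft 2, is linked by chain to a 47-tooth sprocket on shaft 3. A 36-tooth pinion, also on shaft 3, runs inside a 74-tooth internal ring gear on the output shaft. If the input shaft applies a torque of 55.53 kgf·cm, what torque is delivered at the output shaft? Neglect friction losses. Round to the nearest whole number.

Gear mesh: ratio = 139/17 = 8.1765; torque at shaft 2 = 55.53 × 8.1765 = 454.04 kgf·cm.
Chain: ratio = 47/40 = 1.175; torque at shaft 3 = 454.04 × 1.175 = 533.5 kgf·cm.
Internal gear: ratio = 74/36 = 2.0556; torque at the output shaft = 533.5 × 2.0556 = 1096.6 kgf·cm.

1097 kgf·cm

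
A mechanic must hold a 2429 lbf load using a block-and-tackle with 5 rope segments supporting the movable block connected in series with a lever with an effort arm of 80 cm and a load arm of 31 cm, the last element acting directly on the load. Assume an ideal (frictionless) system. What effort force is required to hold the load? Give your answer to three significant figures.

188 lbf

Block-and-tackle MA = number of supporting rope parts = 5.
Lever MA = effort arm / load arm = 80/31 = 2.5806.
Combined ideal MA = 5 × 2.5806 = 12.903.
Effort = load / MA = 2429 / 12.903 = 188.25 lbf.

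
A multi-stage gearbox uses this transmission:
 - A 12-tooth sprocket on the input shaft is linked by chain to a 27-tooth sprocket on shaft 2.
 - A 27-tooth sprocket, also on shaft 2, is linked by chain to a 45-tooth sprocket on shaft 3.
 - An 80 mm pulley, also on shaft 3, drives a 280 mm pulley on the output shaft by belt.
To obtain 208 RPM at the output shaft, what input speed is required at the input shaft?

2730 RPM

Overall ratio R = 2.25 × 1.6667 × 3.5 = 13.125.
Required input speed = output speed × R = 208 × 13.125 = 2730 RPM.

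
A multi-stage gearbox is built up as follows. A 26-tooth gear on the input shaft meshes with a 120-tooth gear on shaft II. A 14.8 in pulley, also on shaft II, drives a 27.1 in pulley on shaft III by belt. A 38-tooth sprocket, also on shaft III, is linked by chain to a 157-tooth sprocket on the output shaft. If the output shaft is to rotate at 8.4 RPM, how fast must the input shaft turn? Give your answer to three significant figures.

Overall ratio R = 4.6154 × 1.8311 × 4.1316 = 34.917.
Required input speed = output speed × R = 8.4 × 34.917 = 293.3 RPM.

293 RPM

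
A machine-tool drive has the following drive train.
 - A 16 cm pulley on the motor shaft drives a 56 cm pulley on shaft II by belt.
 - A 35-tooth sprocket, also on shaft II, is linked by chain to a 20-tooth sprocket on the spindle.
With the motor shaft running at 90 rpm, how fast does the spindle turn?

belt 56/16 = 3.5 → 90/3.5 = 25.714 rpm
chain 20/35 = 0.57143 → 25.714/0.57143 = 45 rpm

45 rpm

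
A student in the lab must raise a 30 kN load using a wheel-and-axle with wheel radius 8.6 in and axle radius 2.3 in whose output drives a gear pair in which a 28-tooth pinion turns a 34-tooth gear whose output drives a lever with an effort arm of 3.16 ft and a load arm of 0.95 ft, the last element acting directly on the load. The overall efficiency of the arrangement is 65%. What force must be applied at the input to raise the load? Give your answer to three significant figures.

Wheel-and-axle MA = R/r = 8.6/2.3 = 3.7391.
Gear pair MA = 34/28 = 1.2143.
Lever MA = effort arm / load arm = 3.16/0.95 = 3.3263.
Combined ideal MA = 3.7391 × 1.2143 × 3.3263 = 15.103.
Actual MA = 15.103 × 0.65 = 9.8168.
Effort = load / actual MA = 30 / 9.8168 = 3.056 kN.

3.06 kN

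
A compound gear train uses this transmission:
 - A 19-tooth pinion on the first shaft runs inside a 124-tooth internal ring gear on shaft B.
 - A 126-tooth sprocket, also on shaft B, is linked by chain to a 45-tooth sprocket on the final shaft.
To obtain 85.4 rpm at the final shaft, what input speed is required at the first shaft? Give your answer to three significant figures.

Overall ratio R = 6.5263 × 0.35714 = 2.3308.
Required input speed = output speed × R = 85.4 × 2.3308 = 199.05 rpm.

199 rpm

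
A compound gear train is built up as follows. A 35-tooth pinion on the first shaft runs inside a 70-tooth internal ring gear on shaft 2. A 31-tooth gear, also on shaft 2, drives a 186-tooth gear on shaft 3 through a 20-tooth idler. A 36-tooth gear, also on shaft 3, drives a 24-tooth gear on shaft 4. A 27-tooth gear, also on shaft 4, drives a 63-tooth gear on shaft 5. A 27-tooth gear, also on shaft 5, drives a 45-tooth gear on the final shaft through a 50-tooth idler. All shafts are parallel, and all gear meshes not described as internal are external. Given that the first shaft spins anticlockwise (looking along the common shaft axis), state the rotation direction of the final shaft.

anticlockwise

the first shaft → shaft 2: internal mesh, same direction → CCW.
shaft 2 → shaft 3: driver → idler → driven is 2 external meshes, 2 reversals → CCW.
shaft 3 → shaft 4: external mesh, 1 reversal → CW.
shaft 4 → shaft 5: external mesh, 1 reversal → CCW.
shaft 5 → the final shaft: driver → idler → driven is 2 external meshes, 2 reversals → CCW.
6 reversals in total — an even number — so the final shaft turns the same way as the first shaft.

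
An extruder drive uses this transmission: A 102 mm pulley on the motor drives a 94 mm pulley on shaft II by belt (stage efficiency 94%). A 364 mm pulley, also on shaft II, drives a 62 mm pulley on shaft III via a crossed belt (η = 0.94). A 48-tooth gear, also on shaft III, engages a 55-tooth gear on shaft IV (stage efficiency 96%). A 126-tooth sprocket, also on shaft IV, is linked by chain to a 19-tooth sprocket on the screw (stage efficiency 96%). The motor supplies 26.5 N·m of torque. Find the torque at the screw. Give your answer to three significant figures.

0.585 N·m

belt 94/102 = 0.92157 → τ = 26.5·0.92157·0.94 = 22.956 N·m
belt 62/364 = 0.17033 → τ = 22.956·0.17033·0.94 = 3.6755 N·m
gear mesh 55/48 = 1.1458 → τ = 3.6755·1.1458·0.96 = 4.0431 N·m
chain 19/126 = 0.15079 → τ = 4.0431·0.15079·0.96 = 0.58528 N·m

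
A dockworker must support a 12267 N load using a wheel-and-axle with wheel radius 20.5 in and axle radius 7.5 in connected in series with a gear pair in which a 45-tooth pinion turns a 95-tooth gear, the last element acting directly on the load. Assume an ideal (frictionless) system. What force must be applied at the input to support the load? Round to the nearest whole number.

Wheel-and-axle MA = R/r = 20.5/7.5 = 2.7333.
Gear pair MA = 95/45 = 2.1111.
Combined ideal MA = 2.7333 × 2.1111 = 5.7704.
Effort = load / MA = 12267 / 5.7704 = 2125.9 N.

2126 N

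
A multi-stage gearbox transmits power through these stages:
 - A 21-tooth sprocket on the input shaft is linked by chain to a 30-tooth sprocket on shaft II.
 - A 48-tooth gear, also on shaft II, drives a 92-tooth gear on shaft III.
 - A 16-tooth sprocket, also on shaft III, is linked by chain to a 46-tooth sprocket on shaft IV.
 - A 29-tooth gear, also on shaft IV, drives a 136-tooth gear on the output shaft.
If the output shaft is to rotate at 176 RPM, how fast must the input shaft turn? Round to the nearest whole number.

6497 RPM

Overall ratio R = 1.4286 × 1.9167 × 2.875 × 4.6897 = 36.917.
Required input speed = output speed × R = 176 × 36.917 = 6497.4 RPM.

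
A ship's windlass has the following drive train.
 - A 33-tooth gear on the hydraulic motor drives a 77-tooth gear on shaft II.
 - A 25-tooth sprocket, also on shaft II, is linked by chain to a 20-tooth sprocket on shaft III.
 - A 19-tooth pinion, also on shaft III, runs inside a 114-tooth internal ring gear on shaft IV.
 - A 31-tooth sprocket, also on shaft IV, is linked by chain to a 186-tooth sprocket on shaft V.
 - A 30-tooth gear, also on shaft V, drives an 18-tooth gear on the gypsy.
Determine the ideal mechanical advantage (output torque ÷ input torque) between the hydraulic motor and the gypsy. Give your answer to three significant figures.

40.3

Each stage contributes driven/driver: gear mesh 77/33 = 2.3333, chain 20/25 = 0.8, internal gear 114/19 = 6, chain 186/31 = 6, gear mesh 18/30 = 0.6.
Overall: 2.3333 × 0.8 × 6 × 6 × 0.6 = 40.32.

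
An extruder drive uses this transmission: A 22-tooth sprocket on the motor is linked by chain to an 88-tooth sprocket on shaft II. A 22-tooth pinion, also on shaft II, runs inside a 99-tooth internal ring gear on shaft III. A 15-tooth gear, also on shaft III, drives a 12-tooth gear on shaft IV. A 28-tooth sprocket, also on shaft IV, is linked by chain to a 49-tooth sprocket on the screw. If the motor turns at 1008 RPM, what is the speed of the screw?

40 RPM

the motor → shaft II (chain, 88/22): 1008 ÷ 4 = 252 RPM
shaft II → shaft III (internal gear, 99/22): 252 ÷ 4.5 = 56 RPM
shaft III → shaft IV (gear mesh, 12/15): 56 ÷ 0.8 = 70 RPM
shaft IV → the screw (chain, 49/28): 70 ÷ 1.75 = 40 RPM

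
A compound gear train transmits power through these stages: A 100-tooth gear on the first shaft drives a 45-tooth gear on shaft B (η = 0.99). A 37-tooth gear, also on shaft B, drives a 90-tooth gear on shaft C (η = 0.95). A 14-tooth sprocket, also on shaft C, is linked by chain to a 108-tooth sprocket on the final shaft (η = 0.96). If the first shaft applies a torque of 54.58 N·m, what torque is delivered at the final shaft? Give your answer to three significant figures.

After the gear mesh (45/100): 54.58 × 0.45 × 0.99 = 24.315 N·m
After the gear mesh (90/37): 24.315 × 2.4324 × 0.95 = 56.188 N·m
After the chain (108/14): 56.188 × 7.7143 × 0.96 = 416.11 N·m

416 N·m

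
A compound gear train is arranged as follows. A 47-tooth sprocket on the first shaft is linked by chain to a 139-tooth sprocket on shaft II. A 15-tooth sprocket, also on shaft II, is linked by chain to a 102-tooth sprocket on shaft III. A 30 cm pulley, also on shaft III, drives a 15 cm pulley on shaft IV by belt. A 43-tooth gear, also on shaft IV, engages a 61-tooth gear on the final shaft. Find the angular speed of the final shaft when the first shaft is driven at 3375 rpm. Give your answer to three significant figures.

237 rpm

chain 139/47 = 2.9574 → 3375/2.9574 = 1141.2 rpm
chain 102/15 = 6.8 → 1141.2/6.8 = 167.82 rpm
belt 15/30 = 0.5 → 167.82/0.5 = 335.64 rpm
gear mesh 61/43 = 1.4186 → 335.64/1.4186 = 236.6 rpm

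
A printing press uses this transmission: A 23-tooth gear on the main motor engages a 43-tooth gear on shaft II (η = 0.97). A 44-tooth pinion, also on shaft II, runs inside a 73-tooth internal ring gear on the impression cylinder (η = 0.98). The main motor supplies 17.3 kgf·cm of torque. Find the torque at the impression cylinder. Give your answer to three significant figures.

After the gear mesh (43/23): 17.3 × 1.8696 × 0.97 = 31.373 kgf·cm
After the internal gear (73/44): 31.373 × 1.6591 × 0.98 = 51.01 kgf·cm

51.0 kgf·cm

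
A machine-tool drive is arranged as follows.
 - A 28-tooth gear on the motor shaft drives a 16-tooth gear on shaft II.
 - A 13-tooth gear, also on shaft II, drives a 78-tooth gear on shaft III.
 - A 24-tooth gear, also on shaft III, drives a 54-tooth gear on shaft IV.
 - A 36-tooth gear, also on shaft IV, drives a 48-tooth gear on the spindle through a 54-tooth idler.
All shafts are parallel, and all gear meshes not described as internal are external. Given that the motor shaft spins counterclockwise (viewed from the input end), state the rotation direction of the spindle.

the motor shaft → shaft II: external mesh, 1 reversal → CW.
shaft II → shaft III: external mesh, 1 reversal → CCW.
shaft III → shaft IV: external mesh, 1 reversal → CW.
shaft IV → the spindle: driver → idler → driven is 2 external meshes, 2 reversals → CW.
5 reversals in total — an odd number — so the spindle turns opposite to the motor shaft.

clockwise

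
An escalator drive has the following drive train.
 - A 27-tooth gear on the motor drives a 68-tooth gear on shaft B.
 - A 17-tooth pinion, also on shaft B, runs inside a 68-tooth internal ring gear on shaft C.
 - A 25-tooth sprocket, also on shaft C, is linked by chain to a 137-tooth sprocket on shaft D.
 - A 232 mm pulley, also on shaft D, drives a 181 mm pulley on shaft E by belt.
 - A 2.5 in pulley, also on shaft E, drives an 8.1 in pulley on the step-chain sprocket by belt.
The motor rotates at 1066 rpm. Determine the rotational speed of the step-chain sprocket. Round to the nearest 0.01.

7.64 rpm

the motor → shaft B (gear mesh, 68/27): 1066 ÷ 2.5185 = 423.26 rpm
shaft B → shaft C (internal gear, 68/17): 423.26 ÷ 4 = 105.82 rpm
shaft C → shaft D (chain, 137/25): 105.82 ÷ 5.48 = 19.31 rpm
shaft D → shaft E (belt, 181/232): 19.31 ÷ 0.78017 = 24.75 rpm
shaft E → the step-chain sprocket (belt, 8.1/2.5): 24.75 ÷ 3.24 = 7.639 rpm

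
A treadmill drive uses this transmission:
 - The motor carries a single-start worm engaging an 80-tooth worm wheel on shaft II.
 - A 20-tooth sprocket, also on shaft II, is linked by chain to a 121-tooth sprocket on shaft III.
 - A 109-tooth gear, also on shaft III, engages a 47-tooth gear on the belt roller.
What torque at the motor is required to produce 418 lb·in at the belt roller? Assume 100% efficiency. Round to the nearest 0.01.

2.00 lb·in

Overall ratio R = 80 × 6.05 × 0.43119 = 208.7.
Input torque = output torque / R = 418 / 208.7 = 2.0029 lb·in.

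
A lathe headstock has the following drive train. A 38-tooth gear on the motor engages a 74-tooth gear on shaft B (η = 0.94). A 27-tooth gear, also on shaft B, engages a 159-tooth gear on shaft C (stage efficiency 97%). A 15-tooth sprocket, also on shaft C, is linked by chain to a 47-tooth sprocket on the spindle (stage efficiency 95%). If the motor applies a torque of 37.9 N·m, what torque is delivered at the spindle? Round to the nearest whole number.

1180 N·m

Gear mesh: ratio = 74/38 = 1.9474; torque at shaft B = 37.9 × 1.9474 × 0.94 = 69.377 N·m.
Gear mesh: ratio = 159/27 = 5.8889; torque at shaft C = 69.377 × 5.8889 × 0.97 = 396.3 N·m.
Chain: ratio = 47/15 = 3.1333; torque at the spindle = 396.3 × 3.1333 × 0.95 = 1179.6 N·m.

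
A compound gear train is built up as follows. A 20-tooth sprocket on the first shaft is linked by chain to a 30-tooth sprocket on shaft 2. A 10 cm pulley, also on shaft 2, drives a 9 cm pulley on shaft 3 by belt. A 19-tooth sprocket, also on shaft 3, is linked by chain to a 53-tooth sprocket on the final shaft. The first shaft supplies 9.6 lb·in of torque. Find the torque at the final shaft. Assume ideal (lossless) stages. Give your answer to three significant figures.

Chain: ratio = 30/20 = 1.5; torque at shaft 2 = 9.6 × 1.5 = 14.4 lb·in.
Belt: ratio = 9/10 = 0.9; torque at shaft 3 = 14.4 × 0.9 = 12.96 lb·in.
Chain: ratio = 53/19 = 2.7895; torque at the final shaft = 12.96 × 2.7895 = 36.152 lb·in.

36.2 lb·in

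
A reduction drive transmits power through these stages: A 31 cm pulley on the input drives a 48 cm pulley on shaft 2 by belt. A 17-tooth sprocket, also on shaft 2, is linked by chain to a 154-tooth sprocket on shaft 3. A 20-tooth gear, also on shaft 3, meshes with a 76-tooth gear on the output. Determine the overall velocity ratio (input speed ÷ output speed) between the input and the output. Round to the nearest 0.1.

53.3

Each stage contributes driven/driver: belt 48/31 = 1.5484, chain 154/17 = 9.0588, gear mesh 76/20 = 3.8.
Overall: 1.5484 × 9.0588 × 3.8 = 53.301.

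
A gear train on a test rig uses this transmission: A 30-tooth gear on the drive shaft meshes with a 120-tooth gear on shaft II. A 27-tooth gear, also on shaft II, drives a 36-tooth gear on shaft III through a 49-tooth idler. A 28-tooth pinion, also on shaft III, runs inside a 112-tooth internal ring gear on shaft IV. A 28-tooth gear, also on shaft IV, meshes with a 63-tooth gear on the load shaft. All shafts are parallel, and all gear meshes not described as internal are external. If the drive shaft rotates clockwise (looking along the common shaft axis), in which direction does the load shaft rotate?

the drive shaft → shaft II: external mesh, 1 reversal → CCW.
shaft II → shaft III: driver → idler → driven is 2 external meshes, 2 reversals → CCW.
shaft III → shaft IV: internal mesh, same direction → CCW.
shaft IV → the load shaft: external mesh, 1 reversal → CW.
4 reversals in total — an even number — so the load shaft turns the same way as the drive shaft.

clockwise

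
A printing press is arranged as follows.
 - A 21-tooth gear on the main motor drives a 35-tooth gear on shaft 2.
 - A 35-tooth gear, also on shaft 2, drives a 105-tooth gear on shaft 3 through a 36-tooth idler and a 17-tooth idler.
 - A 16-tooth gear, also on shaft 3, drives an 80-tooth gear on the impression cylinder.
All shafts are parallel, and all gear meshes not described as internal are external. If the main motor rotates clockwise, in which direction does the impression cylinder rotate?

the main motor → shaft 2: external mesh, 1 reversal → CCW.
shaft 2 → shaft 3: driver → idler → idler → driven is 3 external meshes, 3 reversals → CW.
shaft 3 → the impression cylinder: external mesh, 1 reversal → CCW.
5 reversals in total — an odd number — so the impression cylinder turns opposite to the main motor.

counterclockwise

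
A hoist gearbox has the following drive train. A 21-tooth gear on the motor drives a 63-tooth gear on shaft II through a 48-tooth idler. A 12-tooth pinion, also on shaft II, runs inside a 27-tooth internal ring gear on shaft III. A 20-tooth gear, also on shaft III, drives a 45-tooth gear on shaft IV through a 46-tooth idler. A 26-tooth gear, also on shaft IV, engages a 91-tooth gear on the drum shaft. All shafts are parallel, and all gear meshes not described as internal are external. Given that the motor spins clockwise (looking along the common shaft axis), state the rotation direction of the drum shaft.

the motor → shaft II: driver → idler → driven is 2 external meshes, 2 reversals → CW.
shaft II → shaft III: internal mesh, same direction → CW.
shaft III → shaft IV: driver → idler → driven is 2 external meshes, 2 reversals → CW.
shaft IV → the drum shaft: external mesh, 1 reversal → CCW.
5 reversals in total — an odd number — so the drum shaft turns opposite to the motor.

anticlockwise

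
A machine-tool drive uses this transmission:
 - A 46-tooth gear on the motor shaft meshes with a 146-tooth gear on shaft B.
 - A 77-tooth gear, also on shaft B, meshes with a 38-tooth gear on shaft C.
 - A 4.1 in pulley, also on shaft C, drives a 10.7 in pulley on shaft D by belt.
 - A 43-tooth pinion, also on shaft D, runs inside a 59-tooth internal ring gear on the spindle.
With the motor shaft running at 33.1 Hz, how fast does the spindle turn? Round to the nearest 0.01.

5.90 Hz

Gear mesh: ratio = 146/46 = 3.1739, so shaft B turns at 33.1 / 3.1739 = 10.429 Hz.
Gear mesh: ratio = 38/77 = 0.49351, so shaft C turns at 10.429 / 0.49351 = 21.132 Hz.
Belt: ratio = 10.7/4.1 = 2.6098, so shaft D turns at 21.132 / 2.6098 = 8.0973 Hz.
Internal gear: ratio = 59/43 = 1.3721, so the spindle turns at 8.0973 / 1.3721 = 5.9014 Hz.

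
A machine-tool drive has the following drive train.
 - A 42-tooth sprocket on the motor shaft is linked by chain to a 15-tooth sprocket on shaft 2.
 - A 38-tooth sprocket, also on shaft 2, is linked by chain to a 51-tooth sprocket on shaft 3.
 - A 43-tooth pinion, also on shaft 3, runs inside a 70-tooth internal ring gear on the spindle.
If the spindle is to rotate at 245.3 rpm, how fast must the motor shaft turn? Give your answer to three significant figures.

191 rpm

Overall ratio R = 0.35714 × 1.3421 × 1.6279 = 0.78029.
Required input speed = output speed × R = 245.3 × 0.78029 = 191.41 rpm.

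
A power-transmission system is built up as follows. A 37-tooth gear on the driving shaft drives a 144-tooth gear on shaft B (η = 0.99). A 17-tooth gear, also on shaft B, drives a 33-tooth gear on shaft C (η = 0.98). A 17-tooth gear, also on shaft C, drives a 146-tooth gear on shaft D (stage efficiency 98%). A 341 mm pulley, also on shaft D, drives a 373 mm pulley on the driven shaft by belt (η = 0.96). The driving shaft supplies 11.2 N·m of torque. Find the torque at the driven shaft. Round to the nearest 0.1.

After the gear mesh (144/37): 11.2 × 3.8919 × 0.99 = 43.153 N·m
After the gear mesh (33/17): 43.153 × 1.9412 × 0.98 = 82.093 N·m
After the gear mesh (146/17): 82.093 × 8.5882 × 0.98 = 690.93 N·m
After the belt (373/341): 690.93 × 1.0938 × 0.96 = 725.54 N·m

725.5 N·m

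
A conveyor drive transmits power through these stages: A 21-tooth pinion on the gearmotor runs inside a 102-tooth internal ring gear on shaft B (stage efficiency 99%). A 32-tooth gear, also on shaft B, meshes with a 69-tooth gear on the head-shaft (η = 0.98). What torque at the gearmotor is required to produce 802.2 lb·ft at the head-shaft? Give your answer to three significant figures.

Overall ratio R = 4.8571 × 2.1562 = 10.473; overall efficiency η = 0.99 × 0.98 = 0.9702.
Input torque = output torque / (R × η) = 802.2 / (10.473 × 0.9702) = 78.948 lb·ft.

78.9 lb·ft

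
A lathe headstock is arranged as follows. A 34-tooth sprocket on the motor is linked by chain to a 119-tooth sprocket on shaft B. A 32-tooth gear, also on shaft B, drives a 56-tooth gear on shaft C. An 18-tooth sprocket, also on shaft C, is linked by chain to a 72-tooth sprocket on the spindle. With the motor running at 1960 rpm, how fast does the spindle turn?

80 rpm

chain 119/34 = 3.5 → 1960/3.5 = 560 rpm
gear mesh 56/32 = 1.75 → 560/1.75 = 320 rpm
chain 72/18 = 4 → 320/4 = 80 rpm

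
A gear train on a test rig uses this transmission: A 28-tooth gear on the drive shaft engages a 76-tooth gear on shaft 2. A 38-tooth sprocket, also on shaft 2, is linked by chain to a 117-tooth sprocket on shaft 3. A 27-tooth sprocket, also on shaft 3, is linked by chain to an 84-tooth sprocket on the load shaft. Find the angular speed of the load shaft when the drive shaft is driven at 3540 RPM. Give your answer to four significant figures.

136.2 RPM

the drive shaft → shaft 2 (gear mesh, 76/28): 3540 ÷ 2.7143 = 1304.2 RPM
shaft 2 → shaft 3 (chain, 117/38): 1304.2 ÷ 3.0789 = 423.59 RPM
shaft 3 → the load shaft (chain, 84/27): 423.59 ÷ 3.1111 = 136.15 RPM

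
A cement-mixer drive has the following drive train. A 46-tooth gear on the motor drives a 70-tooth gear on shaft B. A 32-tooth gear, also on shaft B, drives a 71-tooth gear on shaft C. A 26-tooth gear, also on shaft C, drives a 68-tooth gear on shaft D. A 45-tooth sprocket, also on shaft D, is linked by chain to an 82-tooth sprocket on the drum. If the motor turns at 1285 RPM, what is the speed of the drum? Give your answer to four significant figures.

79.86 RPM

the motor → shaft B (gear mesh, 70/46): 1285 ÷ 1.5217 = 844.43 RPM
shaft B → shaft C (gear mesh, 71/32): 844.43 ÷ 2.2188 = 380.59 RPM
shaft C → shaft D (gear mesh, 68/26): 380.59 ÷ 2.6154 = 145.52 RPM
shaft D → the drum (chain, 82/45): 145.52 ÷ 1.8222 = 79.858 RPM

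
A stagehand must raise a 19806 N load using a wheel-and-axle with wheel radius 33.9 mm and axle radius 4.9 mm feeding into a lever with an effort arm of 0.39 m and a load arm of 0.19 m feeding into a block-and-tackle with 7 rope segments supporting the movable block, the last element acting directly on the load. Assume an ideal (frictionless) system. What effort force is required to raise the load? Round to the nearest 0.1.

199.2 N

Wheel-and-axle MA = R/r = 33.9/4.9 = 6.9184.
Lever MA = effort arm / load arm = 0.39/0.19 = 2.0526.
Block-and-tackle MA = number of supporting rope parts = 7.
Combined ideal MA = 6.9184 × 2.0526 × 7 = 99.406.
Effort = load / MA = 19806 / 99.406 = 199.24 N.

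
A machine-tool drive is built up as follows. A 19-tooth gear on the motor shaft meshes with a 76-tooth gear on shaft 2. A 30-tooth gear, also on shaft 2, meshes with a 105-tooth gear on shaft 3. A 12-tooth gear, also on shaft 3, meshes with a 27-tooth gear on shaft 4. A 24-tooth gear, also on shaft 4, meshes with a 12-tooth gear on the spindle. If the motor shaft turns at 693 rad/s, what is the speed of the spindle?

44 rad/s

gear mesh 76/19 = 4 → 693/4 = 173.25 rad/s
gear mesh 105/30 = 3.5 → 173.25/3.5 = 49.5 rad/s
gear mesh 27/12 = 2.25 → 49.5/2.25 = 22 rad/s
gear mesh 12/24 = 0.5 → 22/0.5 = 44 rad/s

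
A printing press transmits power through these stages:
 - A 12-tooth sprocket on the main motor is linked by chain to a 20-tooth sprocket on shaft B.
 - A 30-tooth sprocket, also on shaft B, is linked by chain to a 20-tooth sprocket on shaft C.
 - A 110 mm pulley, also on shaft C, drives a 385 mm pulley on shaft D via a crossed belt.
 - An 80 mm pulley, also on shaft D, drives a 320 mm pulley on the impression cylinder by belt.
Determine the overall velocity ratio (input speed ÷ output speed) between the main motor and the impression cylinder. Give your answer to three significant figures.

15.6

Each stage contributes driven/driver: chain 20/12 = 1.6667, chain 20/30 = 0.66667, belt 385/110 = 3.5, belt 320/80 = 4.
Overall: 1.6667 × 0.66667 × 3.5 × 4 = 15.556.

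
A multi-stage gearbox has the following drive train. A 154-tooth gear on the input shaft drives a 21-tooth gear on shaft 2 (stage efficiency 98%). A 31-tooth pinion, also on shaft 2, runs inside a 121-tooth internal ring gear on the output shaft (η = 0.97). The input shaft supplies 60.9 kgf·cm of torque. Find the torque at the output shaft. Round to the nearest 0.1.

Gear mesh: ratio = 21/154 = 0.13636; torque at shaft 2 = 60.9 × 0.13636 × 0.98 = 8.1385 kgf·cm.
Internal gear: ratio = 121/31 = 3.9032; torque at the output shaft = 8.1385 × 3.9032 × 0.97 = 30.813 kgf·cm.

30.8 kgf·cm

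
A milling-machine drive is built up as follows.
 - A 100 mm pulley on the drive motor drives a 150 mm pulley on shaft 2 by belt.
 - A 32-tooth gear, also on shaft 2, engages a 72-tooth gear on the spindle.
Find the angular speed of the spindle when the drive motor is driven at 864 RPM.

256 RPM

belt 150/100 = 1.5 → 864/1.5 = 576 RPM
gear mesh 72/32 = 2.25 → 576/2.25 = 256 RPM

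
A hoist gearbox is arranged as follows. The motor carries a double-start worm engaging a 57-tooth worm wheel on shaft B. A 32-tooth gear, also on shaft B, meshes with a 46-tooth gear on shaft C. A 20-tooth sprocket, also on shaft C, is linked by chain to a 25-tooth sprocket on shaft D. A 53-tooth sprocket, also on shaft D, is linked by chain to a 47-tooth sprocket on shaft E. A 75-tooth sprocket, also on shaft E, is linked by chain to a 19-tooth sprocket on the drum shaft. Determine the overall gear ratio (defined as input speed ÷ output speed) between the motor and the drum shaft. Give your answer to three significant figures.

11.5

Each stage contributes driven/driver: worm 57/2 = 28.5, gear mesh 46/32 = 1.4375, chain 25/20 = 1.25, chain 47/53 = 0.88679, chain 19/75 = 0.25333.
Overall: 28.5 × 1.4375 × 1.25 × 0.88679 × 0.25333 = 11.505.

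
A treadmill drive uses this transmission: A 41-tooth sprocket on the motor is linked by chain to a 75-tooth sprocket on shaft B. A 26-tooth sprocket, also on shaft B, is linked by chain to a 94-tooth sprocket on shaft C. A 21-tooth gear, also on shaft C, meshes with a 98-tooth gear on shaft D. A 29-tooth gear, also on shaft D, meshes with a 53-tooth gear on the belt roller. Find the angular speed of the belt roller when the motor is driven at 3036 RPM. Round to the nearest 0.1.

chain 75/41 = 1.8293 → 3036/1.8293 = 1659.7 RPM
chain 94/26 = 3.6154 → 1659.7/3.6154 = 459.06 RPM
gear mesh 98/21 = 4.6667 → 459.06/4.6667 = 98.37 RPM
gear mesh 53/29 = 1.8276 → 98.37/1.8276 = 53.825 RPM

53.8 RPM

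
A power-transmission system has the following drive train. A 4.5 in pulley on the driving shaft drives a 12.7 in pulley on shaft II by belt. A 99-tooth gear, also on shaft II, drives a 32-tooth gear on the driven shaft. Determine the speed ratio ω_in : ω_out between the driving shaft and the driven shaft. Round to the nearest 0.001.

0.912

Each stage contributes driven/driver: belt 12.7/4.5 = 2.8222, gear mesh 32/99 = 0.32323.
Overall: 2.8222 × 0.32323 = 0.91223.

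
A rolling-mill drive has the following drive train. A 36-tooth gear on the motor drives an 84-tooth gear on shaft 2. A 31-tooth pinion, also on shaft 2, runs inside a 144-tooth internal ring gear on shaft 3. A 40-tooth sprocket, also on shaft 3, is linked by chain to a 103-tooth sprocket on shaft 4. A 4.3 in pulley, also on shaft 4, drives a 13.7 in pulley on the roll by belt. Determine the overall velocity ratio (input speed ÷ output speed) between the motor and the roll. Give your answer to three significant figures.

88.9

Each stage contributes driven/driver: gear mesh 84/36 = 2.3333, internal gear 144/31 = 4.6452, chain 103/40 = 2.575, belt 13.7/4.3 = 3.186.
Overall: 2.3333 × 4.6452 × 2.575 × 3.186 = 88.922.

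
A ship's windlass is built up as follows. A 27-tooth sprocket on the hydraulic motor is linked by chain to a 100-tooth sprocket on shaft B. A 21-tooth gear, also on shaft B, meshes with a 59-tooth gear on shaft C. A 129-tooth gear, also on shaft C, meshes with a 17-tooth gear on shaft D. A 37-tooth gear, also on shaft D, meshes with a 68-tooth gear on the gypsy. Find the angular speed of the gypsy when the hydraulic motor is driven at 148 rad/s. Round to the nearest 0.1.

58.7 rad/s

the hydraulic motor → shaft B (chain, 100/27): 148 ÷ 3.7037 = 39.96 rad/s
shaft B → shaft C (gear mesh, 59/21): 39.96 ÷ 2.8095 = 14.223 rad/s
shaft C → shaft D (gear mesh, 17/129): 14.223 ÷ 0.13178 = 107.93 rad/s
shaft D → the gypsy (gear mesh, 68/37): 107.93 ÷ 1.8378 = 58.725 rad/s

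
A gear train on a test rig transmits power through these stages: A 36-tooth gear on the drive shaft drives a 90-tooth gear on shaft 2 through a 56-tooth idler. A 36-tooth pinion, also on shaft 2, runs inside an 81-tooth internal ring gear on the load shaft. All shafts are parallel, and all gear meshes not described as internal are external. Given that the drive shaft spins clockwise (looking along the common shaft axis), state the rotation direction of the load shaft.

clockwise

the drive shaft → shaft 2: driver → idler → driven is 2 external meshes, 2 reversals → CW.
shaft 2 → the load shaft: internal mesh, same direction → CW.
2 reversals in total — an even number — so the load shaft turns the same way as the drive shaft.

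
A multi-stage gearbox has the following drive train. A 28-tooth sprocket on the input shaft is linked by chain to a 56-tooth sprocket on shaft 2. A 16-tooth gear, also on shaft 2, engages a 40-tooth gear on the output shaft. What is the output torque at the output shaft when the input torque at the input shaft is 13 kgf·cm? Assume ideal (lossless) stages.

chain 56/28 = 2 → τ = 13·2 = 26 kgf·cm
gear mesh 40/16 = 2.5 → τ = 26·2.5 = 65 kgf·cm

65 kgf·cm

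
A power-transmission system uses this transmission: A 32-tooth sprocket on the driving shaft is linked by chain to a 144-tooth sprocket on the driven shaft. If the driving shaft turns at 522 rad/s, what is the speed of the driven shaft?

the driving shaft → the driven shaft (chain, 144/32): 522 ÷ 4.5 = 116 rad/s

116 rad/s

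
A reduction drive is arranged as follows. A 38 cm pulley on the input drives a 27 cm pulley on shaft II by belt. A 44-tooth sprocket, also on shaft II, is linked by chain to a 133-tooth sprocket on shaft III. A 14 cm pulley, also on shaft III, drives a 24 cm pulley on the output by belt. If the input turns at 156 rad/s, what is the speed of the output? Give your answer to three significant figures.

42.4 rad/s

belt 27/38 = 0.71053 → 156/0.71053 = 219.56 rad/s
chain 133/44 = 3.0227 → 219.56/3.0227 = 72.635 rad/s
belt 24/14 = 1.7143 → 72.635/1.7143 = 42.37 rad/s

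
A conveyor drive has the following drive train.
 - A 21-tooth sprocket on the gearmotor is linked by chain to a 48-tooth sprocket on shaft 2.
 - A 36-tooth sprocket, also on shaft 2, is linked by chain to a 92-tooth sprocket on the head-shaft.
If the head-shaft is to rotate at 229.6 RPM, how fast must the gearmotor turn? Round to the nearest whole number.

Overall ratio R = 2.2857 × 2.5556 = 5.8413.
Required input speed = output speed × R = 229.6 × 5.8413 = 1341.2 RPM.

1341 RPM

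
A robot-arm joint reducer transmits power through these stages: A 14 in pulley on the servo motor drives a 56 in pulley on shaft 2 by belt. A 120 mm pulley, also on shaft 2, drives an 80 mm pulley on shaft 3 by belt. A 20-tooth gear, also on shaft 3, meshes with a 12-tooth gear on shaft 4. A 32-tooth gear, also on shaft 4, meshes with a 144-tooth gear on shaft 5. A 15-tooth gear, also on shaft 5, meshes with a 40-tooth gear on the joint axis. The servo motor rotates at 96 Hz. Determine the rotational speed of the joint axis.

5 Hz

the servo motor → shaft 2 (belt, 56/14): 96 ÷ 4 = 24 Hz
shaft 2 → shaft 3 (belt, 80/120): 24 ÷ 0.66667 = 36 Hz
shaft 3 → shaft 4 (gear mesh, 12/20): 36 ÷ 0.6 = 60 Hz
shaft 4 → shaft 5 (gear mesh, 144/32): 60 ÷ 4.5 = 13.333 Hz
shaft 5 → the joint axis (gear mesh, 40/15): 13.333 ÷ 2.6667 = 5 Hz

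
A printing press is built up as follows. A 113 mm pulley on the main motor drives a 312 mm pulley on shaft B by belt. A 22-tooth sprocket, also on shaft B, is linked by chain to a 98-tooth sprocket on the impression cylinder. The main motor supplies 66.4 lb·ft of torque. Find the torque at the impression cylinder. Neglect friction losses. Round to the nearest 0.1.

Belt: ratio = 312/113 = 2.7611; torque at shaft B = 66.4 × 2.7611 = 183.33 lb·ft.
Chain: ratio = 98/22 = 4.4545; torque at the impression cylinder = 183.33 × 4.4545 = 816.67 lb·ft.

816.7 lb·ft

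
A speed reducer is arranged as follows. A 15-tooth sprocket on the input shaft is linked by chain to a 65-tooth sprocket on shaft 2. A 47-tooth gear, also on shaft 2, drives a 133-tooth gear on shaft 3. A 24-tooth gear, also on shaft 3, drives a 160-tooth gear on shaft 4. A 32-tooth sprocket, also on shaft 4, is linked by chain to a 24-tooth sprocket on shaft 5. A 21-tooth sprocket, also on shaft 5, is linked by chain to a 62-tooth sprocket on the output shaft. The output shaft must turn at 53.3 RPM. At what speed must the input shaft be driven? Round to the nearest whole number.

9648 RPM

Overall ratio R = 4.3333 × 2.8298 × 6.6667 × 0.75 × 2.9524 = 181.02.
Required input speed = output speed × R = 53.3 × 181.02 = 9648.2 RPM.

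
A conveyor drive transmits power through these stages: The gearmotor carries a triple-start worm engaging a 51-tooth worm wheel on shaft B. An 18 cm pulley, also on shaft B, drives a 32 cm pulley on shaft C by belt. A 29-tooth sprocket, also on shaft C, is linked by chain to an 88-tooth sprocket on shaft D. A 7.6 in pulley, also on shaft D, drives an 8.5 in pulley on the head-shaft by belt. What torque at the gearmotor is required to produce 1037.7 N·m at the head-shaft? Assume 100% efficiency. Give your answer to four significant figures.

10.12 N·m

Overall ratio R = 17 × 1.7778 × 3.0345 × 1.1184 = 102.57.
Input torque = output torque / R = 1037.7 / 102.57 = 10.117 N·m.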